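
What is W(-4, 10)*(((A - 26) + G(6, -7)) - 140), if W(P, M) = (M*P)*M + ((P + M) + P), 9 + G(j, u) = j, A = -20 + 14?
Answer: 69650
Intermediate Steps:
A = -6
G(j, u) = -9 + j
W(P, M) = M + 2*P + P*M² (W(P, M) = P*M² + ((M + P) + P) = P*M² + (M + 2*P) = M + 2*P + P*M²)
W(-4, 10)*(((A - 26) + G(6, -7)) - 140) = (10 + 2*(-4) - 4*10²)*(((-6 - 26) + (-9 + 6)) - 140) = (10 - 8 - 4*100)*((-32 - 3) - 140) = (10 - 8 - 400)*(-35 - 140) = -398*(-175) = 69650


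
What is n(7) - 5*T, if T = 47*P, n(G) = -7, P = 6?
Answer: -1417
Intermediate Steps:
T = 282 (T = 47*6 = 282)
n(7) - 5*T = -7 - 5*282 = -7 - 1410 = -1417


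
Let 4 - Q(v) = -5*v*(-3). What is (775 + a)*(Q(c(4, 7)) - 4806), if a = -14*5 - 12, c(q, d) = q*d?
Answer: -3618846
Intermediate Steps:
c(q, d) = d*q
a = -82 (a = -70 - 12 = -82)
Q(v) = 4 - 15*v (Q(v) = 4 - (-5*v)*(-3) = 4 - 15*v)
(775 + a)*(Q(c(4, 7)) - 4806) = (775 - 82)*((4 - 105*4) - 4806) = 693*((4 - 15*28) - 4806) = 693*((4 - 420) - 4806) = 693*(-416 - 4806) = 693*(-5222) = -3618846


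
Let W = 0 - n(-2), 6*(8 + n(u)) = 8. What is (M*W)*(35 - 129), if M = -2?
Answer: 3760/3 ≈ 1253.3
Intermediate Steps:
n(u) = -20/3 (n(u) = -8 + (1/6)*8 = -8 + 4/3 = -20/3)
W = 20/3 (W = 0 - 1*(-20/3) = 0 + 20/3 = 20/3 ≈ 6.6667)
(M*W)*(35 - 129) = (-2*20/3)*(35 - 129) = -40/3*(-94) = 3760/3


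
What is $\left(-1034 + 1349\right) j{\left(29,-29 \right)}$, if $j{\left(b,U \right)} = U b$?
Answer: $-264915$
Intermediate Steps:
$\left(-1034 + 1349\right) j{\left(29,-29 \right)} = \left(-1034 + 1349\right) \left(\left(-29\right) 29\right) = 315 \left(-841\right) = -264915$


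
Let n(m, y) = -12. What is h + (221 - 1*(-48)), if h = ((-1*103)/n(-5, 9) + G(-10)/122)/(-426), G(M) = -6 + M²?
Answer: 83875961/311832 ≈ 268.98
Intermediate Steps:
h = -6847/311832 (h = (-1*103/(-12) + (-6 + (-10)²)/122)/(-426) = (-103*(-1/12) + (-6 + 100)*(1/122))*(-1/426) = (103/12 + 94*(1/122))*(-1/426) = (103/12 + 47/61)*(-1/426) = (6847/732)*(-1/426) = -6847/311832 ≈ -0.021957)
h + (221 - 1*(-48)) = -6847/311832 + (221 - 1*(-48)) = -6847/311832 + (221 + 48) = -6847/311832 + 269 = 83875961/311832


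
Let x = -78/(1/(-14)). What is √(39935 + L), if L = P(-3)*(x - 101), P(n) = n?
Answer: √36962 ≈ 192.26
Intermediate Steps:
x = 1092 (x = -78/(-1/14) = -78*(-14) = 1092)
L = -2973 (L = -3*(1092 - 101) = -3*991 = -2973)
√(39935 + L) = √(39935 - 2973) = √36962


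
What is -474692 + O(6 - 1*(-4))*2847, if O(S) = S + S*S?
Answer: -161522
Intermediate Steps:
O(S) = S + S²
-474692 + O(6 - 1*(-4))*2847 = -474692 + ((6 - 1*(-4))*(1 + (6 - 1*(-4))))*2847 = -474692 + ((6 + 4)*(1 + (6 + 4)))*2847 = -474692 + (10*(1 + 10))*2847 = -474692 + (10*11)*2847 = -474692 + 110*2847 = -474692 + 313170 = -161522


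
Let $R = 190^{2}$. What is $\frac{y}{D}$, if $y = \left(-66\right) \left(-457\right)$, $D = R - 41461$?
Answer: $- \frac{10054}{1787} \approx -5.6262$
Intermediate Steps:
$R = 36100$
$D = -5361$ ($D = 36100 - 41461 = -5361$)
$y = 30162$
$\frac{y}{D} = \frac{30162}{-5361} = 30162 \left(- \frac{1}{5361}\right) = - \frac{10054}{1787}$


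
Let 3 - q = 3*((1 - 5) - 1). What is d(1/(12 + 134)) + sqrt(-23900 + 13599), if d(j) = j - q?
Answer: -2627/146 + I*sqrt(10301) ≈ -17.993 + 101.49*I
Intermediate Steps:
q = 18 (q = 3 - 3*((1 - 5) - 1) = 3 - 3*(-4 - 1) = 3 - 3*(-5) = 3 - 1*(-15) = 3 + 15 = 18)
d(j) = -18 + j (d(j) = j - 1*18 = j - 18 = -18 + j)
d(1/(12 + 134)) + sqrt(-23900 + 13599) = (-18 + 1/(12 + 134)) + sqrt(-23900 + 13599) = (-18 + 1/146) + sqrt(-10301) = (-18 + 1/146) + I*sqrt(10301) = -2627/146 + I*sqrt(10301)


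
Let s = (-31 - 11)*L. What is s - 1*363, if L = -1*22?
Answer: 561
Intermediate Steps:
L = -22
s = 924 (s = (-31 - 11)*(-22) = -42*(-22) = 924)
s - 1*363 = 924 - 1*363 = 924 - 363 = 561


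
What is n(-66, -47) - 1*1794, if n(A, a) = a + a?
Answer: -1888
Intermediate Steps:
n(A, a) = 2*a
n(-66, -47) - 1*1794 = 2*(-47) - 1*1794 = -94 - 1794 = -1888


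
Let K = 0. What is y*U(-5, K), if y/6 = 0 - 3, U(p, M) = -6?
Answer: 108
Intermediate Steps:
y = -18 (y = 6*(0 - 3) = 6*(-3) = -18)
y*U(-5, K) = -18*(-6) = 108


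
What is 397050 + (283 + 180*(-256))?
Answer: 351253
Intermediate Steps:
397050 + (283 + 180*(-256)) = 397050 + (283 - 46080) = 397050 - 45797 = 351253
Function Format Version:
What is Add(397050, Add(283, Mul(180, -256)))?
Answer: 351253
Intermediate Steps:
Add(397050, Add(283, Mul(180, -256))) = Add(397050, Add(283, -46080)) = Add(397050, -45797) = 351253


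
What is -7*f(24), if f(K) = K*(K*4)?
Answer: -16128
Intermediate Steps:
f(K) = 4*K**2 (f(K) = K*(4*K) = 4*K**2)
-7*f(24) = -28*24**2 = -28*576 = -7*2304 = -16128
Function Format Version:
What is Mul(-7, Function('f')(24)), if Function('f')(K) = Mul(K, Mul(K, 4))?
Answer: -16128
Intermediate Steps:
Function('f')(K) = Mul(4, Pow(K, 2)) (Function('f')(K) = Mul(K, Mul(4, K)) = Mul(4, Pow(K, 2)))
Mul(-7, Function('f')(24)) = Mul(-7, Mul(4, Pow(24, 2))) = Mul(-7, Mul(4, 576)) = Mul(-7, 2304) = -16128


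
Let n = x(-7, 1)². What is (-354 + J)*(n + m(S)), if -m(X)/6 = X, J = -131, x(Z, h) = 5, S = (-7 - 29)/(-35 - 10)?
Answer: -9797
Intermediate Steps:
S = ⅘ (S = -36/(-45) = -36*(-1/45) = ⅘ ≈ 0.80000)
m(X) = -6*X
n = 25 (n = 5² = 25)
(-354 + J)*(n + m(S)) = (-354 - 131)*(25 - 6*⅘) = -485*(25 - 24/5) = -485*101/5 = -9797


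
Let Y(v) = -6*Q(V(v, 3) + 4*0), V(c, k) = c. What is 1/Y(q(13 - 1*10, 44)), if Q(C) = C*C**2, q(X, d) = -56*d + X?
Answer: 1/89430589086 ≈ 1.1182e-11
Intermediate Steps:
q(X, d) = X - 56*d
Q(C) = C**3
Y(v) = -6*v**3 (Y(v) = -6*(v + 4*0)**3 = -6*(v + 0)**3 = -6*v**3)
1/Y(q(13 - 1*10, 44)) = 1/(-6*((13 - 1*10) - 56*44)**3) = 1/(-6*((13 - 10) - 2464)**3) = 1/(-6*(3 - 2464)**3) = 1/(-6*(-2461)**3) = 1/(-6*(-14905098181)) = 1/89430589086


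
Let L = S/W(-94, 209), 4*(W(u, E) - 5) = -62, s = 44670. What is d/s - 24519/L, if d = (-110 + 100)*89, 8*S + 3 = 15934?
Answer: 9198797473/71163777 ≈ 129.26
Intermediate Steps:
S = 15931/8 (S = -3/8 + (1/8)*15934 = -3/8 + 7967/4 = 15931/8 ≈ 1991.4)
W(u, E) = -21/2 (W(u, E) = 5 + (1/4)*(-62) = 5 - 31/2 = -21/2)
d = -890 (d = -10*89 = -890)
L = -15931/84 (L = 15931/(8*(-21/2)) = (15931/8)*(-2/21) = -15931/84 ≈ -189.65)
d/s - 24519/L = -890/44670 - 24519/(-15931/84) = -890*1/44670 - 24519*(-84/15931) = -89/4467 + 2059596/15931 = 9198797473/71163777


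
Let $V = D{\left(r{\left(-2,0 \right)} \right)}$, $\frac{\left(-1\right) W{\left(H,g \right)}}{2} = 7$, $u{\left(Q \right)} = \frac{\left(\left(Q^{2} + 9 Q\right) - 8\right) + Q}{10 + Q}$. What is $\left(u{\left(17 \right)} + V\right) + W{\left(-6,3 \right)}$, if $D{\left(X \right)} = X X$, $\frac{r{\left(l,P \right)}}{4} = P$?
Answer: $\frac{73}{27} \approx 2.7037$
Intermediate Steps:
$u{\left(Q \right)} = \frac{-8 + Q^{2} + 10 Q}{10 + Q}$ ($u{\left(Q \right)} = \frac{\left(-8 + Q^{2} + 9 Q\right) + Q}{10 + Q} = \frac{-8 + Q^{2} + 10 Q}{10 + Q}$)
$W{\left(H,g \right)} = -14$ ($W{\left(H,g \right)} = \left(-2\right) 7 = -14$)
$r{\left(l,P \right)} = 4 P$
$D{\left(X \right)} = X^{2}$
$V = 0$ ($V = \left(4 \cdot 0\right)^{2} = 0^{2} = 0$)
$\left(u{\left(17 \right)} + V\right) + W{\left(-6,3 \right)} = \left(\frac{-8 + 17^{2} + 10 \cdot 17}{10 + 17} + 0\right) - 14 = \left(\frac{-8 + 289 + 170}{27} + 0\right) - 14 = \left(\frac{1}{27} \cdot 451 + 0\right) - 14 = \left(\frac{451}{27} + 0\right) - 14 = \frac{451}{27} - 14 = \frac{73}{27}$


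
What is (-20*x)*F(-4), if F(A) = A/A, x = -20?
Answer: 400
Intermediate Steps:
F(A) = 1
(-20*x)*F(-4) = -20*(-20)*1 = 400*1 = 400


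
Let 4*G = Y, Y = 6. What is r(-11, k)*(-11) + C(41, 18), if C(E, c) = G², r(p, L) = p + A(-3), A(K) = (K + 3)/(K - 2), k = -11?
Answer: 493/4 ≈ 123.25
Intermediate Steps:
A(K) = (3 + K)/(-2 + K)
r(p, L) = p (r(p, L) = p + (3 - 3)/(-2 - 3) = p + 0/(-5) = p - ⅕*0 = p + 0 = p)
G = 3/2 (G = (¼)*6 = 3/2 ≈ 1.5000)
C(E, c) = 9/4 (C(E, c) = (3/2)² = 9/4)
r(-11, k)*(-11) + C(41, 18) = -11*(-11) + 9/4 = 121 + 9/4 = 493/4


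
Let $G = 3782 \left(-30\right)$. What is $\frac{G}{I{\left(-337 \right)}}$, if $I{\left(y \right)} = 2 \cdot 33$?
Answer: $- \frac{18910}{11} \approx -1719.1$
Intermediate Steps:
$G = -113460$
$I{\left(y \right)} = 66$
$\frac{G}{I{\left(-337 \right)}} = - \frac{113460}{66} = \left(-113460\right) \frac{1}{66} = - \frac{18910}{11}$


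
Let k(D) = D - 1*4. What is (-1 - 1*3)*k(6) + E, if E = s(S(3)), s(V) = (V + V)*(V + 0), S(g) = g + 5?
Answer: 120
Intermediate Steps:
S(g) = 5 + g
s(V) = 2*V² (s(V) = (2*V)*V = 2*V²)
E = 128 (E = 2*(5 + 3)² = 2*8² = 2*64 = 128)
k(D) = -4 + D (k(D) = D - 4 = -4 + D)
(-1 - 1*3)*k(6) + E = (-1 - 1*3)*(-4 + 6) + 128 = (-1 - 3)*2 + 128 = -4*2 + 128 = -8 + 128 = 120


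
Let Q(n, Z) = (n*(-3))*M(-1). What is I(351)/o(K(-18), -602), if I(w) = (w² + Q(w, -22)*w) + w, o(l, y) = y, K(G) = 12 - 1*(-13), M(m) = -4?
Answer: -114426/43 ≈ -2661.1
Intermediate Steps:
K(G) = 25 (K(G) = 12 + 13 = 25)
Q(n, Z) = 12*n (Q(n, Z) = (n*(-3))*(-4) = -3*n*(-4) = 12*n)
I(w) = w + 13*w² (I(w) = (w² + (12*w)*w) + w = (w² + 12*w²) + w = 13*w² + w = w + 13*w²)
I(351)/o(K(-18), -602) = (351*(1 + 13*351))/(-602) = (351*(1 + 4563))*(-1/602) = (351*4564)*(-1/602) = 1601964*(-1/602) = -114426/43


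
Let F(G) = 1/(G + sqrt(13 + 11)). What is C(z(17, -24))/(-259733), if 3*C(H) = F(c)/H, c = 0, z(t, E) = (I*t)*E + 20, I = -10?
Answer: -sqrt(6)/38336590800 ≈ -6.3894e-11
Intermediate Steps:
z(t, E) = 20 - 10*E*t (z(t, E) = (-10*t)*E + 20 = -10*E*t + 20 = 20 - 10*E*t)
F(G) = 1/(G + 2*sqrt(6)) (F(G) = 1/(G + sqrt(24)) = 1/(G + 2*sqrt(6)))
C(H) = sqrt(6)/(36*H) (C(H) = (1/((0 + 2*sqrt(6))*H))/3 = (1/(((2*sqrt(6)))*H))/3 = ((sqrt(6)/12)/H)/3 = (sqrt(6)/(12*H))/3 = sqrt(6)/(36*H))
C(z(17, -24))/(-259733) = (sqrt(6)/(36*(20 - 10*(-24)*17)))/(-259733) = (sqrt(6)/(36*(20 + 4080)))*(-1/259733) = ((1/36)*sqrt(6)/4100)*(-1/259733) = ((1/36)*sqrt(6)*(1/4100))*(-1/259733) = (sqrt(6)/147600)*(-1/259733) = -sqrt(6)/38336590800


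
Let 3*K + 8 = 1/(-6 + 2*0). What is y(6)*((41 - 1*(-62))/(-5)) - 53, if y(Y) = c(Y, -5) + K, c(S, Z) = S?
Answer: -10847/90 ≈ -120.52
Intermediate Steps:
K = -49/18 (K = -8/3 + 1/(3*(-6 + 2*0)) = -8/3 + 1/(3*(-6 + 0)) = -8/3 + (1/3)/(-6) = -8/3 + (1/3)*(-1/6) = -8/3 - 1/18 = -49/18 ≈ -2.7222)
y(Y) = -49/18 + Y (y(Y) = Y - 49/18 = -49/18 + Y)
y(6)*((41 - 1*(-62))/(-5)) - 53 = (-49/18 + 6)*((41 - 1*(-62))/(-5)) - 53 = 59*((41 + 62)*(-1/5))/18 - 53 = 59*(103*(-1/5))/18 - 53 = (59/18)*(-103/5) - 53 = -6077/90 - 53 = -10847/90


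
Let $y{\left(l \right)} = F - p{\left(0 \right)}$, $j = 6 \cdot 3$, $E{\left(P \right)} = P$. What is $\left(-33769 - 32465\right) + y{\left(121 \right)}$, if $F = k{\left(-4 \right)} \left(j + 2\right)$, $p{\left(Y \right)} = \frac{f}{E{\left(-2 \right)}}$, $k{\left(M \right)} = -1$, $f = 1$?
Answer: $- \frac{132507}{2} \approx -66254.0$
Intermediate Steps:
$p{\left(Y \right)} = - \frac{1}{2}$ ($p{\left(Y \right)} = 1 \frac{1}{-2} = 1 \left(- \frac{1}{2}\right) = - \frac{1}{2}$)
$j = 18$
$F = -20$ ($F = - (18 + 2) = \left(-1\right) 20 = -20$)
$y{\left(l \right)} = - \frac{39}{2}$ ($y{\left(l \right)} = -20 - - \frac{1}{2} = -20 + \frac{1}{2} = - \frac{39}{2}$)
$\left(-33769 - 32465\right) + y{\left(121 \right)} = \left(-33769 - 32465\right) - \frac{39}{2} = -66234 - \frac{39}{2} = - \frac{132507}{2}$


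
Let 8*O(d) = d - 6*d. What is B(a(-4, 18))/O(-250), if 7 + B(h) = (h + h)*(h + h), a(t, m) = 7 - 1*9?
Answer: 36/625 ≈ 0.057600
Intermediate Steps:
a(t, m) = -2 (a(t, m) = 7 - 9 = -2)
O(d) = -5*d/8 (O(d) = (d - 6*d)/8 = (-5*d)/8 = -5*d/8)
B(h) = -7 + 4*h² (B(h) = -7 + (h + h)*(h + h) = -7 + (2*h)*(2*h) = -7 + 4*h²)
B(a(-4, 18))/O(-250) = (-7 + 4*(-2)²)/((-5/8*(-250))) = (-7 + 4*4)/(625/4) = (-7 + 16)*(4/625) = 9*(4/625) = 36/625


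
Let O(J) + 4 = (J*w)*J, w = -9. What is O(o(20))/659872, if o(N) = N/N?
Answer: -13/659872 ≈ -1.9701e-5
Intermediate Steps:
o(N) = 1
O(J) = -4 - 9*J**2 (O(J) = -4 + (J*(-9))*J = -4 + (-9*J)*J = -4 - 9*J**2)
O(o(20))/659872 = (-4 - 9*1**2)/659872 = (-4 - 9*1)*(1/659872) = (-4 - 9)*(1/659872) = -13*1/659872 = -13/659872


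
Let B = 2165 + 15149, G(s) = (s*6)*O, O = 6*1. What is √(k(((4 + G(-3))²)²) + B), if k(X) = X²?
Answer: 5*√547427620162802 ≈ 1.1699e+8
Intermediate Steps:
O = 6
G(s) = 36*s (G(s) = (s*6)*6 = (6*s)*6 = 36*s)
B = 17314
√(k(((4 + G(-3))²)²) + B) = √((((4 + 36*(-3))²)²)² + 17314) = √((((4 - 108)²)²)² + 17314) = √((((-104)²)²)² + 17314) = √((10816²)² + 17314) = √(116985856² + 17314) = √(13685690504052736 + 17314) = √13685690504070050 = 5*√547427620162802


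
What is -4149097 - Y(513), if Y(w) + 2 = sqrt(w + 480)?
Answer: -4149095 - sqrt(993) ≈ -4.1491e+6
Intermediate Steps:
Y(w) = -2 + sqrt(480 + w) (Y(w) = -2 + sqrt(w + 480) = -2 + sqrt(480 + w))
-4149097 - Y(513) = -4149097 - (-2 + sqrt(480 + 513)) = -4149097 - (-2 + sqrt(993)) = -4149097 + (2 - sqrt(993)) = -4149095 - sqrt(993)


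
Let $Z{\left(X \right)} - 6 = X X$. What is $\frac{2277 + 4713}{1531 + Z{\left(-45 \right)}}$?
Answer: $\frac{3495}{1781} \approx 1.9624$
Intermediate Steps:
$Z{\left(X \right)} = 6 + X^{2}$ ($Z{\left(X \right)} = 6 + X X = 6 + X^{2}$)
$\frac{2277 + 4713}{1531 + Z{\left(-45 \right)}} = \frac{2277 + 4713}{1531 + \left(6 + \left(-45\right)^{2}\right)} = \frac{6990}{1531 + \left(6 + 2025\right)} = \frac{6990}{1531 + 2031} = \frac{6990}{3562} = 6990 \cdot \frac{1}{3562} = \frac{3495}{1781}$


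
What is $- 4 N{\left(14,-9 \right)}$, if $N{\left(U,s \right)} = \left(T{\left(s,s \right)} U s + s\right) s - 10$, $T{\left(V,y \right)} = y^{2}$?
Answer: $-367700$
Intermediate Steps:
$N{\left(U,s \right)} = -10 + s \left(s + U s^{3}\right)$ ($N{\left(U,s \right)} = \left(s^{2} U s + s\right) s - 10 = \left(U s^{2} s + s\right) s - 10 = \left(U s^{3} + s\right) s - 10 = \left(s + U s^{3}\right) s - 10 = s \left(s + U s^{3}\right) - 10 = -10 + s \left(s + U s^{3}\right)$)
$- 4 N{\left(14,-9 \right)} = - 4 \left(-10 + \left(-9\right)^{2} + 14 \left(-9\right)^{4}\right) = - 4 \left(-10 + 81 + 14 \cdot 6561\right) = - 4 \left(-10 + 81 + 91854\right) = \left(-4\right) 91925 = -367700$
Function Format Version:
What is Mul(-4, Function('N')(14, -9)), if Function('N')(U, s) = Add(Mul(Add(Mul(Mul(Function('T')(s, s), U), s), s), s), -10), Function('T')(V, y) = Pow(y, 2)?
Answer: -367700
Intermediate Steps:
Function('N')(U, s) = Add(-10, Mul(s, Add(s, Mul(U, Pow(s, 3))))) (Function('N')(U, s) = Add(Mul(Add(Mul(Mul(Pow(s, 2), U), s), s), s), -10) = Add(Mul(Add(Mul(Mul(U, Pow(s, 2)), s), s), s), -10) = Add(Mul(Add(Mul(U, Pow(s, 3)), s), s), -10) = Add(Mul(Add(s, Mul(U, Pow(s, 3))), s), -10) = Add(Mul(s, Add(s, Mul(U, Pow(s, 3)))), -10) = Add(-10, Mul(s, Add(s, Mul(U, Pow(s, 3))))))
Mul(-4, Function('N')(14, -9)) = Mul(-4, Add(-10, Pow(-9, 2), Mul(14, Pow(-9, 4)))) = Mul(-4, Add(-10, 81, Mul(14, 6561))) = Mul(-4, Add(-10, 81, 91854)) = Mul(-4, 91925) = -367700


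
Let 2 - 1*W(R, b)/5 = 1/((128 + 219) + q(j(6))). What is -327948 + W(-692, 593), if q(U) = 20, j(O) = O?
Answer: -120353251/367 ≈ -3.2794e+5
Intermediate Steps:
W(R, b) = 3665/367 (W(R, b) = 10 - 5/((128 + 219) + 20) = 10 - 5/(347 + 20) = 10 - 5/367 = 3665/367)
-327948 + W(-692, 593) = -327948 + 3665/367 = -120353251/367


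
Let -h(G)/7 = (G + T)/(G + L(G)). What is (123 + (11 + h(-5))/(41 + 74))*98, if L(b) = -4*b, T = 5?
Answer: 1387288/115 ≈ 12063.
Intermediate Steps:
h(G) = 7*(5 + G)/(3*G) (h(G) = -7*(G + 5)/(G - 4*G) = -7*(5 + G)/((-3*G)) = -7*(5 + G)*(-1/(3*G)) = -(-7)*(5 + G)/(3*G) = 7*(5 + G)/(3*G))
(123 + (11 + h(-5))/(41 + 74))*98 = (123 + (11 + (7/3)*(5 - 5)/(-5))/(41 + 74))*98 = (123 + (11 + (7/3)*(-⅕)*0)/115)*98 = (123 + (11 + 0)*(1/115))*98 = (123 + 11*(1/115))*98 = (123 + 11/115)*98 = (14156/115)*98 = 1387288/115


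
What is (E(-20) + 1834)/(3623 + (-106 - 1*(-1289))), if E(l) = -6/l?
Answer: 18343/48060 ≈ 0.38167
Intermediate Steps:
(E(-20) + 1834)/(3623 + (-106 - 1*(-1289))) = (-6/(-20) + 1834)/(3623 + (-106 - 1*(-1289))) = (-6*(-1/20) + 1834)/(3623 + (-106 + 1289)) = (3/10 + 1834)/(3623 + 1183) = (18343/10)/4806 = (18343/10)*(1/4806) = 18343/48060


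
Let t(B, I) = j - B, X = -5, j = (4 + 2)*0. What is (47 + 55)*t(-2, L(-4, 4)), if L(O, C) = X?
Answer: 204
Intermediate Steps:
j = 0 (j = 6*0 = 0)
L(O, C) = -5
t(B, I) = -B (t(B, I) = 0 - B = -B)
(47 + 55)*t(-2, L(-4, 4)) = (47 + 55)*(-1*(-2)) = 102*2 = 204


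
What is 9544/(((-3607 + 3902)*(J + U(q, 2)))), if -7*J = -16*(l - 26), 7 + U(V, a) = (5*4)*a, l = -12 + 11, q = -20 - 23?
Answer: -66808/59295 ≈ -1.1267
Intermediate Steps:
q = -43
l = -1
U(V, a) = -7 + 20*a (U(V, a) = -7 + (5*4)*a = -7 + 20*a)
J = -432/7 (J = -(-16)*(-1 - 26)/7 = -(-16)*(-27)/7 = -1/7*432 = -432/7 ≈ -61.714)
9544/(((-3607 + 3902)*(J + U(q, 2)))) = 9544/(((-3607 + 3902)*(-432/7 + (-7 + 20*2)))) = 9544/((295*(-432/7 + (-7 + 40)))) = 9544/((295*(-432/7 + 33))) = 9544/((295*(-201/7))) = 9544/(-59295/7) = 9544*(-7/59295) = -66808/59295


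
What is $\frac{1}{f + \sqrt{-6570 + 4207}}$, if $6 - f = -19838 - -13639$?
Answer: $\frac{365}{2264964} - \frac{i \sqrt{2363}}{38504388} \approx 0.00016115 - 1.2625 \cdot 10^{-6} i$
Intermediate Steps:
$f = 6205$ ($f = 6 - \left(-19838 - -13639\right) = 6 - \left(-19838 + 13639\right) = 6 - -6199 = 6 + 6199 = 6205$)
$\frac{1}{f + \sqrt{-6570 + 4207}} = \frac{1}{6205 + \sqrt{-6570 + 4207}} = \frac{1}{6205 + \sqrt{-2363}} = \frac{1}{6205 + i \sqrt{2363}}$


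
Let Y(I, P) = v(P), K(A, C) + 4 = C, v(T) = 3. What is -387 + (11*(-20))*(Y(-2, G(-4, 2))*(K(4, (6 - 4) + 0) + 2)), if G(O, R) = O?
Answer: -387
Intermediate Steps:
K(A, C) = -4 + C
Y(I, P) = 3
-387 + (11*(-20))*(Y(-2, G(-4, 2))*(K(4, (6 - 4) + 0) + 2)) = -387 + (11*(-20))*(3*((-4 + ((6 - 4) + 0)) + 2)) = -387 - 660*((-4 + (2 + 0)) + 2) = -387 - 660*((-4 + 2) + 2) = -387 - 660*(-2 + 2) = -387 - 660*0 = -387 - 220*0 = -387 + 0 = -387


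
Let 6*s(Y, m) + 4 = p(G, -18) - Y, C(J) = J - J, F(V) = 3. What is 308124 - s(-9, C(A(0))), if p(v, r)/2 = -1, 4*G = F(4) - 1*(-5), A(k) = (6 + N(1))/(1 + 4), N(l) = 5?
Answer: 616247/2 ≈ 3.0812e+5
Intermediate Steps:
A(k) = 11/5 (A(k) = (6 + 5)/(1 + 4) = 11/5)
G = 2 (G = (3 - 1*(-5))/4 = (3 + 5)/4 = (¼)*8 = 2)
p(v, r) = -2 (p(v, r) = 2*(-1) = -2)
C(J) = 0
s(Y, m) = -1 - Y/6 (s(Y, m) = -⅔ + (-2 - Y)/6 = -⅔ + (-⅓ - Y/6) = -1 - Y/6)
308124 - s(-9, C(A(0))) = 308124 - (-1 - ⅙*(-9)) = 308124 - (-1 + 3/2) = 308124 - 1*½ = 308124 - ½ = 616247/2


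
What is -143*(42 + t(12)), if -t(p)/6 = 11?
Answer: 3432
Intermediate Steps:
t(p) = -66 (t(p) = -6*11 = -66)
-143*(42 + t(12)) = -143*(42 - 66) = -143*(-24) = 3432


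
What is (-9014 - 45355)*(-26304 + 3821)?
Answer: 1222378227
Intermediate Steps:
(-9014 - 45355)*(-26304 + 3821) = -54369*(-22483) = 1222378227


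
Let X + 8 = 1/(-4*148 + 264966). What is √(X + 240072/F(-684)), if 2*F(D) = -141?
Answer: I*√526992800620982762/12425578 ≈ 58.423*I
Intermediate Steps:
F(D) = -141/2 (F(D) = (½)*(-141) = -141/2)
X = -2114991/264374 (X = -8 + 1/(-4*148 + 264966) = -8 + 1/(-592 + 264966) = -8 + 1/264374 = -2114991/264374 ≈ -8.0000)
√(X + 240072/F(-684)) = √(-2114991/264374 + 240072/(-141/2)) = √(-2114991/264374 + 240072*(-2/141)) = √(-2114991/264374 - 160048/47) = √(-42411934529/12425578) = I*√526992800620982762/12425578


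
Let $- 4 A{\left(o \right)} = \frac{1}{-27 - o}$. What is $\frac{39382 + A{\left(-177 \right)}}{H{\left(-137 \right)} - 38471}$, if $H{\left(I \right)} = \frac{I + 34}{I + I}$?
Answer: $- \frac{3237200263}{3162285300} \approx -1.0237$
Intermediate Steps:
$H{\left(I \right)} = \frac{34 + I}{2 I}$
$A{\left(o \right)} = - \frac{1}{4 \left(-27 - o\right)}$
$\frac{39382 + A{\left(-177 \right)}}{H{\left(-137 \right)} - 38471} = \frac{39382 + \frac{1}{4 \left(27 - 177\right)}}{\frac{34 - 137}{2 \left(-137\right)} - 38471} = \frac{39382 + \frac{1}{4 \left(-150\right)}}{\frac{1}{2} \left(- \frac{1}{137}\right) \left(-103\right) - 38471} = \frac{39382 + \frac{1}{4} \left(- \frac{1}{150}\right)}{\frac{103}{274} - 38471} = \frac{39382 - \frac{1}{600}}{- \frac{10540951}{274}} = \frac{23629199}{600} \left(- \frac{274}{10540951}\right) = - \frac{3237200263}{3162285300}$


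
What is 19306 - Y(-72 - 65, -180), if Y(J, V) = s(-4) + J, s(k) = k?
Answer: 19447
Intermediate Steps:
Y(J, V) = -4 + J
19306 - Y(-72 - 65, -180) = 19306 - (-4 + (-72 - 65)) = 19306 - (-4 - 137) = 19306 - 1*(-141) = 19306 + 141 = 19447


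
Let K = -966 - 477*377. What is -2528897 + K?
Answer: -2709692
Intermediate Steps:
K = -180795 (K = -966 - 179829 = -180795)
-2528897 + K = -2528897 - 180795 = -2709692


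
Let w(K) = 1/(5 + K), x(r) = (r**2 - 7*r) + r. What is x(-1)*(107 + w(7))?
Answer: 8995/12 ≈ 749.58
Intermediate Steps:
x(r) = r**2 - 6*r
x(-1)*(107 + w(7)) = (-(-6 - 1))*(107 + 1/(5 + 7)) = (-1*(-7))*(107 + 1/12) = 7*(107 + 1/12) = 7*(1285/12) = 8995/12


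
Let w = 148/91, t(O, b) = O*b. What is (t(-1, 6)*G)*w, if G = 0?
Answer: 0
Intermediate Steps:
w = 148/91 (w = 148*(1/91) = 148/91 ≈ 1.6264)
(t(-1, 6)*G)*w = (-1*6*0)*(148/91) = -6*0*(148/91) = 0*(148/91) = 0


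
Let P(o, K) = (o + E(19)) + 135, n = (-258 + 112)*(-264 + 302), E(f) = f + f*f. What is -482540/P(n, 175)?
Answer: 482540/5033 ≈ 95.875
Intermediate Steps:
E(f) = f + f²
n = -5548 (n = -146*38 = -5548)
P(o, K) = 515 + o (P(o, K) = (o + 19*(1 + 19)) + 135 = (o + 19*20) + 135 = (o + 380) + 135 = (380 + o) + 135 = 515 + o)
-482540/P(n, 175) = -482540/(515 - 5548) = -482540/(-5033) = -482540*(-1/5033) = 482540/5033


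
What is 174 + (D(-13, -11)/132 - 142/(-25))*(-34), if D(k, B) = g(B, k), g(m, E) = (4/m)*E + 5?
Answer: -392503/18150 ≈ -21.626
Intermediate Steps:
g(m, E) = 5 + 4*E/m (g(m, E) = 4*E/m + 5 = 5 + 4*E/m)
D(k, B) = 5 + 4*k/B
174 + (D(-13, -11)/132 - 142/(-25))*(-34) = 174 + ((5 + 4*(-13)/(-11))/132 - 142/(-25))*(-34) = 174 + ((5 + 4*(-13)*(-1/11))*(1/132) - 142*(-1/25))*(-34) = 174 + ((5 + 52/11)*(1/132) + 142/25)*(-34) = 174 + ((107/11)*(1/132) + 142/25)*(-34) = 174 + (107/1452 + 142/25)*(-34) = 174 + (208859/36300)*(-34) = 174 - 3550603/18150 = -392503/18150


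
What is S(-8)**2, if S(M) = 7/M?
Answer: 49/64 ≈ 0.76563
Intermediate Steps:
S(-8)**2 = (7/(-8))**2 = (7*(-1/8))**2 = (-7/8)**2 = 49/64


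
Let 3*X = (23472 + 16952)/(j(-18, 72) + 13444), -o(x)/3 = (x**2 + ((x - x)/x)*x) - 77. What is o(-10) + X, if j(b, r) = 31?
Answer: -2748901/40425 ≈ -68.000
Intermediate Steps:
o(x) = 231 - 3*x**2 (o(x) = -3*((x**2 + ((x - x)/x)*x) - 77) = -3*((x**2 + (0/x)*x) - 77) = -3*((x**2 + 0*x) - 77) = -3*((x**2 + 0) - 77) = -3*(x**2 - 77) = -3*(-77 + x**2) = 231 - 3*x**2)
X = 40424/40425 (X = ((23472 + 16952)/(31 + 13444))/3 = (40424/13475)/3 = (40424*(1/13475))/3 = (1/3)*(40424/13475) = 40424/40425 ≈ 0.99998)
o(-10) + X = (231 - 3*(-10)**2) + 40424/40425 = (231 - 3*100) + 40424/40425 = (231 - 300) + 40424/40425 = -69 + 40424/40425 = -2748901/40425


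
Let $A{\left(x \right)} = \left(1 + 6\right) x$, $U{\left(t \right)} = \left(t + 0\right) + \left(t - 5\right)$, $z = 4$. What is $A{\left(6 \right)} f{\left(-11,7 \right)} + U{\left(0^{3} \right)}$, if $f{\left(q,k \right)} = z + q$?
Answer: $-299$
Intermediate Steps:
$U{\left(t \right)} = -5 + 2 t$ ($U{\left(t \right)} = t + \left(t - 5\right) = t + \left(-5 + t\right) = -5 + 2 t$)
$A{\left(x \right)} = 7 x$
$f{\left(q,k \right)} = 4 + q$
$A{\left(6 \right)} f{\left(-11,7 \right)} + U{\left(0^{3} \right)} = 7 \cdot 6 \left(4 - 11\right) - \left(5 - 2 \cdot 0^{3}\right) = 42 \left(-7\right) + \left(-5 + 2 \cdot 0\right) = -294 + \left(-5 + 0\right) = -294 - 5 = -299$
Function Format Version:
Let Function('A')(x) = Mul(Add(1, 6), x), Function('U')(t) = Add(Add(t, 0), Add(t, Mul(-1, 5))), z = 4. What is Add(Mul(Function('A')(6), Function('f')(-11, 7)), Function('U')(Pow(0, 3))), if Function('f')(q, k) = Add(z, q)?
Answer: -299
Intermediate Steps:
Function('U')(t) = Add(-5, Mul(2, t)) (Function('U')(t) = Add(t, Add(t, -5)) = Add(t, Add(-5, t)) = Add(-5, Mul(2, t)))
Function('A')(x) = Mul(7, x)
Function('f')(q, k) = Add(4, q)
Add(Mul(Function('A')(6), Function('f')(-11, 7)), Function('U')(Pow(0, 3))) = Add(Mul(Mul(7, 6), Add(4, -11)), Add(-5, Mul(2, Pow(0, 3)))) = Add(Mul(42, -7), Add(-5, Mul(2, 0))) = Add(-294, Add(-5, 0)) = Add(-294, -5) = -299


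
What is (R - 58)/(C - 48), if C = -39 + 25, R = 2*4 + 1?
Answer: 49/62 ≈ 0.79032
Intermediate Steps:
R = 9 (R = 8 + 1 = 9)
C = -14
(R - 58)/(C - 48) = (9 - 58)/(-14 - 48) = -49/(-62) = -1/62*(-49) = 49/62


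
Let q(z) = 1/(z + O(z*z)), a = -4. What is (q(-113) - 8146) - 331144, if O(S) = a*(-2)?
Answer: -35625451/105 ≈ -3.3929e+5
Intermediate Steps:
O(S) = 8 (O(S) = -4*(-2) = 8)
q(z) = 1/(8 + z) (q(z) = 1/(z + 8) = 1/(8 + z))
(q(-113) - 8146) - 331144 = (1/(8 - 113) - 8146) - 331144 = (1/(-105) - 8146) - 331144 = (-1/105 - 8146) - 331144 = -855331/105 - 331144 = -35625451/105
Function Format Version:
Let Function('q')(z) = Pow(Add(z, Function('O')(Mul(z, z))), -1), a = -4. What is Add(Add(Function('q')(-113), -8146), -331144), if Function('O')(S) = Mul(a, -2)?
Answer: Rational(-35625451, 105) ≈ -3.3929e+5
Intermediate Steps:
Function('O')(S) = 8 (Function('O')(S) = Mul(-4, -2) = 8)
Function('q')(z) = Pow(Add(8, z), -1) (Function('q')(z) = Pow(Add(z, 8), -1) = Pow(Add(8, z), -1))
Add(Add(Function('q')(-113), -8146), -331144) = Add(Add(Pow(Add(8, -113), -1), -8146), -331144) = Add(Add(Pow(-105, -1), -8146), -331144) = Add(Add(Rational(-1, 105), -8146), -331144) = Add(Rational(-855331, 105), -331144) = Rational(-35625451, 105)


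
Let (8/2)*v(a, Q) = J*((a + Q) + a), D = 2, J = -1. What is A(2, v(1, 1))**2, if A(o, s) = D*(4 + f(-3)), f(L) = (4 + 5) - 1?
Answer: 576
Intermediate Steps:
f(L) = 8 (f(L) = 9 - 1 = 8)
v(a, Q) = -a/2 - Q/4 (v(a, Q) = (-((a + Q) + a))/4 = (-((Q + a) + a))/4 = (-(Q + 2*a))/4 = (-Q - 2*a)/4 = -a/2 - Q/4)
A(o, s) = 24 (A(o, s) = 2*(4 + 8) = 2*12 = 24)
A(2, v(1, 1))**2 = 24**2 = 576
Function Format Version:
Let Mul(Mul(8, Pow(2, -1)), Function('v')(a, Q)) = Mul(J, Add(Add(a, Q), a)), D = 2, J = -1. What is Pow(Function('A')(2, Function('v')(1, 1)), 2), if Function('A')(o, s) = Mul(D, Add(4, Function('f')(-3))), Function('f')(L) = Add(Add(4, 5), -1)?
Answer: 576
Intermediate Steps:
Function('f')(L) = 8 (Function('f')(L) = Add(9, -1) = 8)
Function('v')(a, Q) = Add(Mul(Rational(-1, 2), a), Mul(Rational(-1, 4), Q)) (Function('v')(a, Q) = Mul(Rational(1, 4), Mul(-1, Add(Add(a, Q), a))) = Mul(Rational(1, 4), Mul(-1, Add(Add(Q, a), a))) = Mul(Rational(1, 4), Mul(-1, Add(Q, Mul(2, a)))) = Mul(Rational(1, 4), Add(Mul(-1, Q), Mul(-2, a))) = Add(Mul(Rational(-1, 2), a), Mul(Rational(-1, 4), Q)))
Function('A')(o, s) = 24 (Function('A')(o, s) = Mul(2, Add(4, 8)) = Mul(2, 12) = 24)
Pow(Function('A')(2, Function('v')(1, 1)), 2) = Pow(24, 2) = 576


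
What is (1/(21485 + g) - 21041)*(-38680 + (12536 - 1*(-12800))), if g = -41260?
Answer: 5552248594944/19775 ≈ 2.8077e+8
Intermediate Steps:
(1/(21485 + g) - 21041)*(-38680 + (12536 - 1*(-12800))) = (1/(21485 - 41260) - 21041)*(-38680 + (12536 - 1*(-12800))) = (1/(-19775) - 21041)*(-38680 + (12536 + 12800)) = (-1/19775 - 21041)*(-38680 + 25336) = -416085776/19775*(-13344) = 5552248594944/19775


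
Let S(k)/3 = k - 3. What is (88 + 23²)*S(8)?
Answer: 9255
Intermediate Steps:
S(k) = -9 + 3*k (S(k) = 3*(k - 3) = 3*(-3 + k) = -9 + 3*k)
(88 + 23²)*S(8) = (88 + 23²)*(-9 + 3*8) = (88 + 529)*(-9 + 24) = 617*15 = 9255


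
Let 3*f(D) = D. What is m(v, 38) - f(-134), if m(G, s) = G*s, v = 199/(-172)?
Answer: 181/258 ≈ 0.70155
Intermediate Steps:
f(D) = D/3
v = -199/172 (v = 199*(-1/172) = -199/172 ≈ -1.1570)
m(v, 38) - f(-134) = -199/172*38 - (-134)/3 = -3781/86 - 1*(-134/3) = -3781/86 + 134/3 = 181/258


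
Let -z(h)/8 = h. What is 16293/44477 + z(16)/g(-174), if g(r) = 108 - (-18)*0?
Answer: -983353/1200879 ≈ -0.81886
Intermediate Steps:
z(h) = -8*h
g(r) = 108 (g(r) = 108 - 1*0 = 108 + 0 = 108)
16293/44477 + z(16)/g(-174) = 16293/44477 - 8*16/108 = 16293*(1/44477) - 128*1/108 = 16293/44477 - 32/27 = -983353/1200879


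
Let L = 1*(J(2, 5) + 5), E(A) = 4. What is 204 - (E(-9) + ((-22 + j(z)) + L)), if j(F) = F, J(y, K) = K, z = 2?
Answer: 210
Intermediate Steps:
L = 10 (L = 1*(5 + 5) = 1*10 = 10)
204 - (E(-9) + ((-22 + j(z)) + L)) = 204 - (4 + ((-22 + 2) + 10)) = 204 - (4 + (-20 + 10)) = 204 - (4 - 10) = 204 - 1*(-6) = 204 + 6 = 210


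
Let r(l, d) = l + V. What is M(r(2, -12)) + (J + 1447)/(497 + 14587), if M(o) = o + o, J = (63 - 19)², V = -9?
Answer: -207793/15084 ≈ -13.776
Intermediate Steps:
r(l, d) = -9 + l (r(l, d) = l - 9 = -9 + l)
J = 1936 (J = 44² = 1936)
M(o) = 2*o
M(r(2, -12)) + (J + 1447)/(497 + 14587) = 2*(-9 + 2) + (1936 + 1447)/(497 + 14587) = 2*(-7) + 3383/15084 = -14 + 3383*(1/15084) = -14 + 3383/15084 = -207793/15084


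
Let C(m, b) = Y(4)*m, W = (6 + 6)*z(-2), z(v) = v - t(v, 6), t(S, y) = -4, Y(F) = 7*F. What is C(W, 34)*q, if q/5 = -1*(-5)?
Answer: 16800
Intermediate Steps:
z(v) = 4 + v (z(v) = v - 1*(-4) = v + 4 = 4 + v)
W = 24 (W = (6 + 6)*(4 - 2) = 12*2 = 24)
C(m, b) = 28*m (C(m, b) = (7*4)*m = 28*m)
q = 25 (q = 5*(-1*(-5)) = 5*5 = 25)
C(W, 34)*q = (28*24)*25 = 672*25 = 16800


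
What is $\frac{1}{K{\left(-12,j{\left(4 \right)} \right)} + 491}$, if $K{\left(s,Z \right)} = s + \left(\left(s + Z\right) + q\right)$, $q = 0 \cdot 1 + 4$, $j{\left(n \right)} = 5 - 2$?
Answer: $\frac{1}{474} \approx 0.0021097$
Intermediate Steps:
$j{\left(n \right)} = 3$ ($j{\left(n \right)} = 5 - 2 = 3$)
$q = 4$ ($q = 0 + 4 = 4$)
$K{\left(s,Z \right)} = 4 + Z + 2 s$ ($K{\left(s,Z \right)} = s + \left(\left(s + Z\right) + 4\right) = s + \left(\left(Z + s\right) + 4\right) = s + \left(4 + Z + s\right) = 4 + Z + 2 s$)
$\frac{1}{K{\left(-12,j{\left(4 \right)} \right)} + 491} = \frac{1}{\left(4 + 3 + 2 \left(-12\right)\right) + 491} = \frac{1}{\left(4 + 3 - 24\right) + 491} = \frac{1}{-17 + 491} = \frac{1}{474}$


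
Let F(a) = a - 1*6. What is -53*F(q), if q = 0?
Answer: 318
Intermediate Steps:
F(a) = -6 + a (F(a) = a - 6 = -6 + a)
-53*F(q) = -53*(-6 + 0) = -53*(-6) = 318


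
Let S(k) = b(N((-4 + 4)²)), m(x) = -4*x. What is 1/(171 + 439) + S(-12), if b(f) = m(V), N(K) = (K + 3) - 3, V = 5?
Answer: -12199/610 ≈ -19.998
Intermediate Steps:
N(K) = K (N(K) = (3 + K) - 3 = K)
b(f) = -20 (b(f) = -4*5 = -20)
S(k) = -20
1/(171 + 439) + S(-12) = 1/(171 + 439) - 20 = 1/610 - 20 = -12199/610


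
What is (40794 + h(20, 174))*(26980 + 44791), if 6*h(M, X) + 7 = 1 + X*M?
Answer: 2969381583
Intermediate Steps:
h(M, X) = -1 + M*X/6 (h(M, X) = -7/6 + (1 + X*M)/6 = -7/6 + (1 + M*X)/6 = -7/6 + (⅙ + M*X/6) = -1 + M*X/6)
(40794 + h(20, 174))*(26980 + 44791) = (40794 + (-1 + (⅙)*20*174))*(26980 + 44791) = (40794 + (-1 + 580))*71771 = (40794 + 579)*71771 = 41373*71771 = 2969381583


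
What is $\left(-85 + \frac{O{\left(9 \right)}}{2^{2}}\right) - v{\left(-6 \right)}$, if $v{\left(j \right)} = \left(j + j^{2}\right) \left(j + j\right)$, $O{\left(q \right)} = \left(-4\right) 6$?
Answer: $269$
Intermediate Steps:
$O{\left(q \right)} = -24$
$v{\left(j \right)} = 2 j \left(j + j^{2}\right)$ ($v{\left(j \right)} = \left(j + j^{2}\right) 2 j = 2 j \left(j + j^{2}\right)$)
$\left(-85 + \frac{O{\left(9 \right)}}{2^{2}}\right) - v{\left(-6 \right)} = \left(-85 - \frac{24}{2^{2}}\right) - 2 \left(-6\right)^{2} \left(1 - 6\right) = \left(-85 - \frac{24}{4}\right) - 2 \cdot 36 \left(-5\right) = \left(-85 - 6\right) - -360 = \left(-85 - 6\right) + 360 = -91 + 360 = 269$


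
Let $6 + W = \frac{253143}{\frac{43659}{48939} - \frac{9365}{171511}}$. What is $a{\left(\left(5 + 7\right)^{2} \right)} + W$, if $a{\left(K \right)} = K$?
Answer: $\frac{64416524719863}{213020758} \approx 3.024 \cdot 10^{5}$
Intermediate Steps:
$W = \frac{64385849730711}{213020758}$ ($W = -6 + \frac{253143}{\frac{43659}{48939} - \frac{9365}{171511}} = -6 + \frac{253143}{43659 \cdot \frac{1}{48939} - \frac{9365}{171511}} = -6 + \frac{253143}{\frac{1323}{1483} - \frac{9365}{171511}} = -6 + \frac{253143}{\frac{213020758}{254350813}} = -6 + 253143 \cdot \frac{254350813}{213020758} = -6 + \frac{64387127855259}{213020758} = \frac{64385849730711}{213020758} \approx 3.0225 \cdot 10^{5}$)
$a{\left(\left(5 + 7\right)^{2} \right)} + W = \left(5 + 7\right)^{2} + \frac{64385849730711}{213020758} = 12^{2} + \frac{64385849730711}{213020758} = 144 + \frac{64385849730711}{213020758} = \frac{64416524719863}{213020758}$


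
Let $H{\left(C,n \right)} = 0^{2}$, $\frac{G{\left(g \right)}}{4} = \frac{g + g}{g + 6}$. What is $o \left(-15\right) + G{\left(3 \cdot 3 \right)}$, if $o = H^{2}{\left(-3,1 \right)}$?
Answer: $\frac{24}{5} \approx 4.8$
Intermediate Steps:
$G{\left(g \right)} = \frac{8 g}{6 + g}$ ($G{\left(g \right)} = 4 \frac{g + g}{g + 6} = 4 \frac{2 g}{6 + g} = \frac{8 g}{6 + g}$)
$H{\left(C,n \right)} = 0$
$o = 0$ ($o = 0^{2} = 0$)
$o \left(-15\right) + G{\left(3 \cdot 3 \right)} = 0 \left(-15\right) + \frac{8 \cdot 3 \cdot 3}{6 + 3 \cdot 3} = 0 + 8 \cdot 9 \frac{1}{6 + 9} = 0 + 8 \cdot 9 \cdot \frac{1}{15} = 0 + \frac{24}{5} = \frac{24}{5}$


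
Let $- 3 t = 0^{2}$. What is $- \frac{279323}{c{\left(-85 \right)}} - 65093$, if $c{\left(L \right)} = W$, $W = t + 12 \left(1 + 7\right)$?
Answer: $- \frac{6528251}{96} \approx -68003.0$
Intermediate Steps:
$t = 0$ ($t = - \frac{0^{2}}{3} = \left(- \frac{1}{3}\right) 0 = 0$)
$W = 96$ ($W = 0 + 12 \left(1 + 7\right) = 0 + 12 \cdot 8 = 0 + 96 = 96$)
$c{\left(L \right)} = 96$
$- \frac{279323}{c{\left(-85 \right)}} - 65093 = - \frac{279323}{96} - 65093 = - \frac{6528251}{96}$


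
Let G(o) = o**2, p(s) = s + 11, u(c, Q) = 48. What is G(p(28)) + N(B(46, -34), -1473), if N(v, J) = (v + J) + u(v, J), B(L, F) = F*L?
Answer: -1468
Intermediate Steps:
p(s) = 11 + s
N(v, J) = 48 + J + v (N(v, J) = (v + J) + 48 = (J + v) + 48 = 48 + J + v)
G(p(28)) + N(B(46, -34), -1473) = (11 + 28)**2 + (48 - 1473 - 34*46) = 39**2 + (48 - 1473 - 1564) = 1521 - 2989 = -1468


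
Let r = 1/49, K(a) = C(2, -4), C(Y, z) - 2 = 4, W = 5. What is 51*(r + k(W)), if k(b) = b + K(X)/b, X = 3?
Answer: 77724/245 ≈ 317.24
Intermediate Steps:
C(Y, z) = 6 (C(Y, z) = 2 + 4 = 6)
K(a) = 6
r = 1/49 ≈ 0.020408
k(b) = b + 6/b
51*(r + k(W)) = 51*(1/49 + (5 + 6/5)) = 51*(1/49 + 31/5) = 51*(1524/245) = 77724/245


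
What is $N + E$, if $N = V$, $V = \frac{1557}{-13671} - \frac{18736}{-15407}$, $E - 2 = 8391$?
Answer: $\frac{905295526}{107849} \approx 8394.1$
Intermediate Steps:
$E = 8393$ ($E = 2 + 8391 = 8393$)
$V = \frac{118869}{107849}$ ($V = 1557 \left(- \frac{1}{13671}\right) - - \frac{18736}{15407} = - \frac{173}{1519} + \frac{18736}{15407} = \frac{118869}{107849} \approx 1.1022$)
$N = \frac{118869}{107849} \approx 1.1022$
$N + E = \frac{118869}{107849} + 8393 = \frac{905295526}{107849}$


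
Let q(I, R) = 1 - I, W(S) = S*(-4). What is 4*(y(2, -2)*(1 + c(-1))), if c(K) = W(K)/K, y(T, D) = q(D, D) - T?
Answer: -12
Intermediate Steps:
W(S) = -4*S
y(T, D) = 1 - D - T (y(T, D) = (1 - D) - T = 1 - D - T)
c(K) = -4 (c(K) = (-4*K)/K = -4)
4*(y(2, -2)*(1 + c(-1))) = 4*((1 - 1*(-2) - 1*2)*(1 - 4)) = 4*((1 + 2 - 2)*(-3)) = 4*(1*(-3)) = 4*(-3) = -12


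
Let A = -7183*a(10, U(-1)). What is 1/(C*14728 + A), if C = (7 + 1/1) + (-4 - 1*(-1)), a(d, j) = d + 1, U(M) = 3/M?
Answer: -1/5373 ≈ -0.00018612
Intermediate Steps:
a(d, j) = 1 + d
C = 5 (C = (7 + 1) + (-4 + 1) = 8 - 3 = 5)
A = -79013 (A = -7183*(1 + 10) = -7183*11 = -79013)
1/(C*14728 + A) = 1/(5*14728 - 79013) = 1/(73640 - 79013) = 1/(-5373) = -1/5373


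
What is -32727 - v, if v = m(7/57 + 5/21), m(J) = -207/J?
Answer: -514455/16 ≈ -32153.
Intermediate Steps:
v = -9177/16 (v = -207/(7/57 + 5/21) = -207/48/133 = -207*133/48 = -9177/16 ≈ -573.56)
-32727 - v = -32727 - 1*(-9177/16) = -32727 + 9177/16 = -514455/16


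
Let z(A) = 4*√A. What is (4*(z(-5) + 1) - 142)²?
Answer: 17764 - 4416*I*√5 ≈ 17764.0 - 9874.5*I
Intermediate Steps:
(4*(z(-5) + 1) - 142)² = (4*(4*√(-5) + 1) - 142)² = (4*(4*(I*√5) + 1) - 142)² = (4*(4*I*√5 + 1) - 142)² = (4*(1 + 4*I*√5) - 142)² = ((4 + 16*I*√5) - 142)² = (-138 + 16*I*√5)²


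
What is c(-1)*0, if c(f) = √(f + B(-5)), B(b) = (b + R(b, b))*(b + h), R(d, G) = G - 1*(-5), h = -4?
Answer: 0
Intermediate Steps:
R(d, G) = 5 + G (R(d, G) = G + 5 = 5 + G)
B(b) = (-4 + b)*(5 + 2*b) (B(b) = (b + (5 + b))*(b - 4) = (5 + 2*b)*(-4 + b) = (-4 + b)*(5 + 2*b))
c(f) = √(45 + f) (c(f) = √(f + (-20 - 3*(-5) + 2*(-5)²)) = √(f + (-20 + 15 + 2*25)) = √(f + (-20 + 15 + 50)) = √(f + 45) = √(45 + f))
c(-1)*0 = √(45 - 1)*0 = √44*0 = (2*√11)*0 = 0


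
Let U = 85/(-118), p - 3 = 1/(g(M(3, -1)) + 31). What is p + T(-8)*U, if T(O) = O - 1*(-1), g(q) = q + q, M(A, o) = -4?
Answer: 21945/2714 ≈ 8.0858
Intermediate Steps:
g(q) = 2*q
T(O) = 1 + O (T(O) = O + 1 = 1 + O)
p = 70/23 (p = 3 + 1/(2*(-4) + 31) = 3 + 1/(-8 + 31) = 3 + 1/23 = 70/23 ≈ 3.0435)
U = -85/118 (U = 85*(-1/118) = -85/118 ≈ -0.72034)
p + T(-8)*U = 70/23 + (1 - 8)*(-85/118) = 70/23 - 7*(-85/118) = 70/23 + 595/118 = 21945/2714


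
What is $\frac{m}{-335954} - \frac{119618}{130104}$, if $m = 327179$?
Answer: $- \frac{20688360547}{10927239804} \approx -1.8933$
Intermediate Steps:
$\frac{m}{-335954} - \frac{119618}{130104} = \frac{327179}{-335954} - \frac{119618}{130104} = 327179 \left(- \frac{1}{335954}\right) - \frac{59809}{65052} = - \frac{327179}{335954} - \frac{59809}{65052} = - \frac{20688360547}{10927239804}$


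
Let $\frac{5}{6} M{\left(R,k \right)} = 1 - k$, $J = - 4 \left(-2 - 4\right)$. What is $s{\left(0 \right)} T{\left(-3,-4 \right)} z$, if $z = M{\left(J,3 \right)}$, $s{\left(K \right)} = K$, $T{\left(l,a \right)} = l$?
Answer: $0$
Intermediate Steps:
$J = 24$ ($J = \left(-4\right) \left(-6\right) = 24$)
$M{\left(R,k \right)} = \frac{6}{5} - \frac{6 k}{5}$ ($M{\left(R,k \right)} = \frac{6 \left(1 - k\right)}{5} = \frac{6}{5} - \frac{6 k}{5}$)
$z = - \frac{12}{5}$ ($z = \frac{6}{5} - \frac{18}{5} = - \frac{12}{5} \approx -2.4$)
$s{\left(0 \right)} T{\left(-3,-4 \right)} z = 0 \left(-3\right) \left(- \frac{12}{5}\right) = 0 \left(- \frac{12}{5}\right) = 0$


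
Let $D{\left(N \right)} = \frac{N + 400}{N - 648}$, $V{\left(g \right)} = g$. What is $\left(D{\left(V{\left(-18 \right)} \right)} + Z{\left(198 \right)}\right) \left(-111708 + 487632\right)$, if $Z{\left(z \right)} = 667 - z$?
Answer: $\frac{19546293688}{111} \approx 1.7609 \cdot 10^{8}$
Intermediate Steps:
$D{\left(N \right)} = \frac{400 + N}{-648 + N}$
$\left(D{\left(V{\left(-18 \right)} \right)} + Z{\left(198 \right)}\right) \left(-111708 + 487632\right) = \left(\frac{400 - 18}{-648 - 18} + \left(667 - 198\right)\right) \left(-111708 + 487632\right) = \left(\frac{1}{-666} \cdot 382 + \left(667 - 198\right)\right) 375924 = \left(\left(- \frac{1}{666}\right) 382 + 469\right) 375924 = \left(- \frac{191}{333} + 469\right) 375924 = \frac{155986}{333} \cdot 375924 = \frac{19546293688}{111}$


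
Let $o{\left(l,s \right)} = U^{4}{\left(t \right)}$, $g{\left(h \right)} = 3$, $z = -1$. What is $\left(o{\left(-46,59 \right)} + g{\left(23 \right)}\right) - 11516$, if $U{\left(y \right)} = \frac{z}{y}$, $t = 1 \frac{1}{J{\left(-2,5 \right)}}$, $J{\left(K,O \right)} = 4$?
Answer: $-11257$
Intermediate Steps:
$t = \frac{1}{4}$ ($t = 1 \cdot \frac{1}{4} = \frac{1}{4} \approx 0.25$)
$U{\left(y \right)} = - \frac{1}{y}$
$o{\left(l,s \right)} = 256$ ($o{\left(l,s \right)} = \left(- \frac{1}{\frac{1}{4}}\right)^{4} = \left(\left(-1\right) 4\right)^{4} = \left(-4\right)^{4} = 256$)
$\left(o{\left(-46,59 \right)} + g{\left(23 \right)}\right) - 11516 = \left(256 + 3\right) - 11516 = 259 - 11516 = -11257$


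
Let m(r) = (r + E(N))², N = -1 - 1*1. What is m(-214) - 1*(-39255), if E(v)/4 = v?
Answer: 88539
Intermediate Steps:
N = -2 (N = -1 - 1 = -2)
E(v) = 4*v
m(r) = (-8 + r)² (m(r) = (r + 4*(-2))² = (r - 8)² = (-8 + r)²)
m(-214) - 1*(-39255) = (-8 - 214)² - 1*(-39255) = (-222)² + 39255 = 49284 + 39255 = 88539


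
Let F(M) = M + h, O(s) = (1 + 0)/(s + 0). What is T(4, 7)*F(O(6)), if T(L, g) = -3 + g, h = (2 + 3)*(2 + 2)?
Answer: 242/3 ≈ 80.667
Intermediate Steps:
h = 20 (h = 5*4 = 20)
O(s) = 1/s
F(M) = 20 + M (F(M) = M + 20 = 20 + M)
T(4, 7)*F(O(6)) = (-3 + 7)*(20 + 1/6) = 4*(20 + ⅙) = 4*(121/6) = 242/3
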